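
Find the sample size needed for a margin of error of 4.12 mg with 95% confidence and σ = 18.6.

n = (z*σ/E)² = (1.96×18.6/4.12)² = 78.3 → n = 79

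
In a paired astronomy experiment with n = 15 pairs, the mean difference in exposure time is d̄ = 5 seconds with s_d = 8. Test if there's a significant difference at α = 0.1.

t = d̄/(s_d/√n) = 5/(8/√15) = 2.421. df = 14, critical t = ±1.761. Reject H₀.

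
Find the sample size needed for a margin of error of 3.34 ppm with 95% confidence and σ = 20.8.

n = (z*σ/E)² = (1.96×20.8/3.34)² = 149.0 → n = 149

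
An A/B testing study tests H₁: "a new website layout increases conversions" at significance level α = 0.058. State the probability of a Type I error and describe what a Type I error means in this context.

P(Type I error) = α = 0.058. A Type I error is rejecting H₀ when H₀ is actually true (false positive) — here, concluding that a new website layout increases conversions when in fact this is not the case. Consequence: rolling out a layout that doesn't actually help — wasted engineering effort.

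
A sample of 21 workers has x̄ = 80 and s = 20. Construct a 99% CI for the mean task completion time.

CI = x̄ ± t*(s/√n) = 80 ± 2.845(20/√21) = (67.58, 92.42)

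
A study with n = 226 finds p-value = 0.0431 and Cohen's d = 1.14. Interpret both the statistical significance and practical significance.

Statistically significant (p = 0.0431 < 0.05). Cohen's d = 1.14 indicates a large effect size. Both statistical and practical significance should be considered.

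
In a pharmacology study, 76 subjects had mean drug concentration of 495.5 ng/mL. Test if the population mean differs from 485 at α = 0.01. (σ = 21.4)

z = (x̄ - μ₀)/(σ/√n) = (495.5 - 485)/(21.4/√76) = 4.277. Critical value: ±2.576. Since |4.277| > 2.576, Reject H₀.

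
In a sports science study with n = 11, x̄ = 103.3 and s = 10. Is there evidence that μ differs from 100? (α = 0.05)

t = (x̄ - μ₀)/(s/√n) = (103.3 - 100)/(10/√11) = 1.094. df = 10, critical t = ±2.228. Fail to reject H₀.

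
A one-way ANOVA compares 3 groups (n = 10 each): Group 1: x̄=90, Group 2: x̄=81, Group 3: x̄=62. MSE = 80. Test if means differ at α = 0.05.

Grand mean = 77.67. SS_between = 4086.67, MS_between = 2043.33. F = 25.542, F_crit ≈ 3.354. Reject H₀.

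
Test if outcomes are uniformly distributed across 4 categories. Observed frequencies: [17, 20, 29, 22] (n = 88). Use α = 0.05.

Expected = 22 each. χ² = Σ(O-E)²/E = 3.545. df = 3, critical value = 7.815. Fail to reject H₀.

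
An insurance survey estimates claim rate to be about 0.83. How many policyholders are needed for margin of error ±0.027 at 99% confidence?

n = z²p(1-p)/E² = 2.576²×0.83×0.17/0.027² = 1284.4 → n = 1285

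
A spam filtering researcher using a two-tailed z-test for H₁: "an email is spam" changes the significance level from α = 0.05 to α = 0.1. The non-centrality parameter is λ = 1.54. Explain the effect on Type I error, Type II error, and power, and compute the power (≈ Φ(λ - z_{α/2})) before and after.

Increasing α from 0.05 to 0.1:
• Type I error rate increases (α is the Type I rate by definition).
• Critical value moves from z_{α/2} = 1.96 to 1.645, so power = Φ(λ - z_{α/2}) goes from Φ(1.54 - 1.96) = 0.337 to Φ(1.54 - 1.645) = 0.458.
• Type II error rate β = 1 - power therefore decreases (0.663 → 0.542).
Appropriate when false negatives are costly — here, a spam email lands in the inbox.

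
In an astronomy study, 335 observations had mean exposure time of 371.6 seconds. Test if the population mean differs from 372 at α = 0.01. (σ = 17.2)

z = (x̄ - μ₀)/(σ/√n) = (371.6 - 372)/(17.2/√335) = -0.426. Critical value: ±2.576. Since |-0.426| ≤ 2.576, Fail to reject H₀.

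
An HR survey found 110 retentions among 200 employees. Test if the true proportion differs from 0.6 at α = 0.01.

p̂ = 0.55, p₀ = 0.6. z = (p̂ - p₀)/√(p₀(1-p₀)/n) = -1.443. Critical: ±2.576. Fail to reject H₀.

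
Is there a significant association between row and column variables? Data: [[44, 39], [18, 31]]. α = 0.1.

χ² = 3.277. df = 1, critical = 2.706. Reject H₀. Variables are dependent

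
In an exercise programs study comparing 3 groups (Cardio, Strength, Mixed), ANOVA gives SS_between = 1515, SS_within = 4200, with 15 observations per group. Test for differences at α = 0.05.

df_between = 2, df_within = 42. F = MS_between/MS_within = 757.5/100.0 = 7.575. F_crit ≈ 3.22. Reject H₀. At least one mean differs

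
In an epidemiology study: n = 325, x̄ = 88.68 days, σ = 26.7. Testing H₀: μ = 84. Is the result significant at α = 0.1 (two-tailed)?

z = (88.68 - 84)/(26.7/√325) = 3.16. Since |z| > 1.645, significant at α = 0.1.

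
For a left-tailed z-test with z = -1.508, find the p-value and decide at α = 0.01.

p = P(Z < -1.508) = Φ(-1.508) ≈ 0.0658. Since p ≥ 0.01, fail to reject H₀ (not significant) at α = 0.01.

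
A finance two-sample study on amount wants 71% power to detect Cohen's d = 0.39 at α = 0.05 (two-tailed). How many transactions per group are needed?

z_{α/2} = 1.96, z_β = Φ⁻¹(0.71) = 0.553. For small effect (d = 0.39): n per group = 2(z_{α/2} + z_β)²/d² = 2(1.96 + 0.553)²/0.39² = 83.04 → 84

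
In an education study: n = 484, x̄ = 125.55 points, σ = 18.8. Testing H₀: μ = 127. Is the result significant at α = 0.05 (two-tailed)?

z = (125.55 - 127)/(18.8/√484) = -1.697. Since |z| ≤ 1.96, not significant at α = 0.05.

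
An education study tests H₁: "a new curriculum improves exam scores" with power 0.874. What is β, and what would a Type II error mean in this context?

β = 1 - power = 1 - 0.874 = 0.126. A Type II error is failing to reject H₀ when H₀ is false (false negative) — here, failing to conclude that a new curriculum improves exam scores when in fact it is true. Consequence: keeping the old curriculum when the new one would have helped students.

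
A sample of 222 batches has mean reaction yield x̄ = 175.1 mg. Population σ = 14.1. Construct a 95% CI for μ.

CI = x̄ ± z*(σ/√n) = 175.1 ± 1.96(14.1/√222) = 175.1 ± 1.85 = (173.25, 176.95)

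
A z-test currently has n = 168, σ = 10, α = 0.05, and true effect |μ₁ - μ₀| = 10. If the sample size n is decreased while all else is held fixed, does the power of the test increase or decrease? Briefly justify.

Power decreases: a smaller n inflates the standard error σ/√n, pulling the sampling distribution under H₁ back toward the critical value.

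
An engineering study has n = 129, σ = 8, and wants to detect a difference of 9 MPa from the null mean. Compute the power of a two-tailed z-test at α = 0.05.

SE = σ/√n = 8/√129 = 0.704. Non-centrality λ = d/SE = 9/0.704 = 12.778. Power ≈ Φ(λ - z_{α/2}) = Φ(12.778 - 1.96) = Φ(10.818) = 1.0.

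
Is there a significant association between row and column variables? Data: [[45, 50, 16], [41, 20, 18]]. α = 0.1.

χ² = 7.998. df = 2, critical = 4.605. Reject H₀. Variables are dependent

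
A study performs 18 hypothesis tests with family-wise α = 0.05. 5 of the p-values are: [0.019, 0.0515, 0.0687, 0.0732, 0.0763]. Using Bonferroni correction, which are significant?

Bonferroni α = 0.05/18 = 0.00278. None of the given p-values are significant.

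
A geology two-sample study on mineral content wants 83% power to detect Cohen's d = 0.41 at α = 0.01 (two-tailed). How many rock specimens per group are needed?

z_{α/2} = 2.576, z_β = Φ⁻¹(0.83) = 0.954. For small effect (d = 0.41): n per group = 2(z_{α/2} + z_β)²/d² = 2(2.576 + 0.954)²/0.41² = 148.3 → 149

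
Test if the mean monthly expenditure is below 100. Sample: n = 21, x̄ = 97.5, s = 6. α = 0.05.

t = (97.5 - 100)/(6/√21) = -1.909, df = 20. Critical t = -1.725. Reject H₀.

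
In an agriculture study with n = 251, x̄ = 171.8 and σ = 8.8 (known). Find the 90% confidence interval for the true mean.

CI = x̄ ± z*(σ/√n) = 171.8 ± 1.645(8.8/√251) = 171.8 ± 0.91 = (170.89, 172.71)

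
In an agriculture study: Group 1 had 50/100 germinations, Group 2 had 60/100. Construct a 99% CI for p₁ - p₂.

p̂₁ = 0.5, p̂₂ = 0.6. Difference = -0.1. CI = (-0.28, 0.08)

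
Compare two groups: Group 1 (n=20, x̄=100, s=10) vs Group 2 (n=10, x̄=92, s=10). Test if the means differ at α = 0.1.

Pooled sp = 10.0. t = 2.066, df = 28. Critical t = ±1.701. Reject H₀.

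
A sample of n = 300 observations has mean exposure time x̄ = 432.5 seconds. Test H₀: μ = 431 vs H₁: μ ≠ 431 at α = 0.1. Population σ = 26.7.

z = (x̄ - μ₀)/(σ/√n) = (432.5 - 431)/(26.7/√300) = 0.973. Critical value: ±1.645. Since |0.973| ≤ 1.645, Fail to reject H₀.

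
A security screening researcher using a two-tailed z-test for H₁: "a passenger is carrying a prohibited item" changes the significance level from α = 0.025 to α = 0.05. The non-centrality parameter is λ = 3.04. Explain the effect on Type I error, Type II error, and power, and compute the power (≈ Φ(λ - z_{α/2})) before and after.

Increasing α from 0.025 to 0.05:
• Type I error rate increases (α is the Type I rate by definition).
• Critical value moves from z_{α/2} = 2.241 to 1.96, so power = Φ(λ - z_{α/2}) goes from Φ(3.04 - 2.241) = 0.788 to Φ(3.04 - 1.96) = 0.86.
• Type II error rate β = 1 - power therefore decreases (0.212 → 0.14).
Appropriate when false negatives are costly — here, letting a prohibited item through — security breach.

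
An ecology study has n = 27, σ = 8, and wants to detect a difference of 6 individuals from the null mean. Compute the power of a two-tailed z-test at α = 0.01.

SE = σ/√n = 8/√27 = 1.54. Non-centrality λ = d/SE = 6/1.54 = 3.897. Power ≈ Φ(λ - z_{α/2}) = Φ(3.897 - 2.576) = Φ(1.321) = 0.907.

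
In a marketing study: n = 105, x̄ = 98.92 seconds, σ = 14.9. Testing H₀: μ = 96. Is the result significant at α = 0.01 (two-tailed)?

z = (98.92 - 96)/(14.9/√105) = 2.008. Since |z| ≤ 2.576, not significant at α = 0.01.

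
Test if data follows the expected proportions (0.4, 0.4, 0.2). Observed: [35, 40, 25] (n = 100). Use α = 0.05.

Expected: [40.0, 40.0, 20.0]. χ² = 1.875. df = 2, critical = 5.991. Fail to reject H₀.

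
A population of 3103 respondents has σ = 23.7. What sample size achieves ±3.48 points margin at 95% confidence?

Without FPC: n₀ = (1.96×23.7/3.48)² = 178.176. With FPC: n = n₀N/(n₀+N-1) = 168.6 → n = 169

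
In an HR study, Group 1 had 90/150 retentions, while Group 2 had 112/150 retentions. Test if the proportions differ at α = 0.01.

p̂₁ = 0.6, p̂₂ = 0.747, pooled p̂ = 0.673. z = -2.708. Critical: ±2.576. Reject H₀.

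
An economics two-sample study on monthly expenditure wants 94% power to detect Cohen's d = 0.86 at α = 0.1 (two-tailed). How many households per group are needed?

z_{α/2} = 1.645, z_β = Φ⁻¹(0.94) = 1.555. For large effect (d = 0.86): n per group = 2(z_{α/2} + z_β)²/d² = 2(1.645 + 1.555)²/0.86² = 27.7 → 28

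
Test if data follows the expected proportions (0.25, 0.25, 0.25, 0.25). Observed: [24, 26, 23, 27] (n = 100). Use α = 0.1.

Expected: [25.0, 25.0, 25.0, 25.0]. χ² = 0.4. df = 3, critical = 6.251. Fail to reject H₀.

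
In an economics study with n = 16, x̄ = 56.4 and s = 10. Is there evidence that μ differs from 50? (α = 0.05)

t = (x̄ - μ₀)/(s/√n) = (56.4 - 50)/(10/√16) = 2.56. df = 15, critical t = ±2.131. Reject H₀.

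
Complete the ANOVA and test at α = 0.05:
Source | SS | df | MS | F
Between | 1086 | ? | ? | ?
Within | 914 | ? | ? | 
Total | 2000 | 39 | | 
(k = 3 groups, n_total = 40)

df_between = 2, df_within = 37. MS_between = 543.0, MS_within = 24.7. F = 21.981, F_crit ≈ 3.252. Reject H₀.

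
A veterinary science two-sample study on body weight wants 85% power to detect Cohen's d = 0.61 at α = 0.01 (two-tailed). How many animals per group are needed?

z_{α/2} = 2.576, z_β = Φ⁻¹(0.85) = 1.036. For medium effect (d = 0.61): n per group = 2(z_{α/2} + z_β)²/d² = 2(2.576 + 1.036)²/0.61² = 70.1 → 71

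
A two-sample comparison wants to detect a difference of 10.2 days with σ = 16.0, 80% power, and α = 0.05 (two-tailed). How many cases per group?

n per group = 2(z_α/2 + z_β)²σ²/d² = 2×(1.96 + 0.84)²×16.0²/10.2² = 38.6 → n = 39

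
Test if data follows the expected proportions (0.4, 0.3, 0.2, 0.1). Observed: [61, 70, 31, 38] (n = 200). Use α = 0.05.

Expected: [80.0, 60.0, 40.0, 20.0]. χ² = 24.404. df = 3, critical = 7.815. Reject H₀.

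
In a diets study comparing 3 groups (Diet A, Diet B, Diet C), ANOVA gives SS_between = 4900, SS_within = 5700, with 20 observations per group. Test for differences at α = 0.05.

df_between = 2, df_within = 57. F = MS_between/MS_within = 2450.0/100.0 = 24.5. F_crit ≈ 3.159. Reject H₀. At least one mean differs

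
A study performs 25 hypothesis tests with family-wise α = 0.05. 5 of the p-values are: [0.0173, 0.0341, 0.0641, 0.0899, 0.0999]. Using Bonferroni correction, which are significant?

Bonferroni α = 0.05/25 = 0.002. None of the given p-values are significant.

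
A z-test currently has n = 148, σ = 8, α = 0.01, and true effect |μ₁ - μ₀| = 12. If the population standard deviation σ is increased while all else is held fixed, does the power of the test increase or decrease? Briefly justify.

Power decreases: a larger σ inflates the standard error σ/√n, pulling the sampling distribution under H₁ back toward the critical value.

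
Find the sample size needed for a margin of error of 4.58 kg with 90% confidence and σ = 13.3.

n = (z*σ/E)² = (1.645×13.3/4.58)² = 22.8 → n = 23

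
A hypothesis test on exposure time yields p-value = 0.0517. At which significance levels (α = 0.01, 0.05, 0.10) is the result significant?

p = 0.0517. Significant at: α = 0.1.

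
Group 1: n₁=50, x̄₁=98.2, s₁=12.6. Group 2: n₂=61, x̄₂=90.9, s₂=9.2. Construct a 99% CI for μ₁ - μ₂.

Difference = 7.3. SE = √(12.6²/50 + 9.2²/61) = 2.136. CI = (1.8, 12.8)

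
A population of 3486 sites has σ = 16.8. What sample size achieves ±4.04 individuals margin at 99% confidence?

Without FPC: n₀ = (2.576×16.8/4.04)² = 114.749. With FPC: n = n₀N/(n₀+N-1) = 111.1 → n = 112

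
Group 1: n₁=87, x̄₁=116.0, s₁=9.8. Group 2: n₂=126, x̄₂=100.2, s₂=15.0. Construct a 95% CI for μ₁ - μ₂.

Difference = 15.8. SE = √(9.8²/87 + 15.0²/126) = 1.7. CI = (12.47, 19.13)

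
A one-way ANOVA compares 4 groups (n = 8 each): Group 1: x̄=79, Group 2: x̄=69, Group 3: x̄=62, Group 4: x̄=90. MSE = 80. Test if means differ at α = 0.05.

Grand mean = 75.0. SS_between = 3568.0, MS_between = 1189.33. F = 14.867, F_crit ≈ 2.947. Reject H₀.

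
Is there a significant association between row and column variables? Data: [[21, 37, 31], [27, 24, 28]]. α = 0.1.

χ² = 3.089. df = 2, critical = 4.605. Fail to reject H₀. No evidence of dependence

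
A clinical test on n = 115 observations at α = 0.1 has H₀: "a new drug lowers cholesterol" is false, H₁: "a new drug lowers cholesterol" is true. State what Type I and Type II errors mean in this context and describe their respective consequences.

Type I (false positive): concluding that a new drug lowers cholesterol when it is not — approving an ineffective drug — patients take a useless medication and may skip effective alternatives. Type II (false negative): failing to conclude that a new drug lowers cholesterol when it is — shelving an effective drug — patients miss out on a treatment that would have helped. Which is costlier depends on domain priorities and is a judgement call rather than a statistical fact.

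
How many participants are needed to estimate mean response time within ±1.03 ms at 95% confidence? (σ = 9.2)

n = (z*σ/E)² = (1.96×9.2/1.03)² = 306.5 → n = 307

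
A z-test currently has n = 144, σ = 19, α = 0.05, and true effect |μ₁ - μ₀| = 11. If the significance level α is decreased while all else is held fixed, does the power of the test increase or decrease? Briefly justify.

Power decreases: a smaller α raises the critical value, so less of the H₁ sampling distribution falls in the rejection region.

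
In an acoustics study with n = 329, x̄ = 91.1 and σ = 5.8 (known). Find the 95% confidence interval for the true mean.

CI = x̄ ± z*(σ/√n) = 91.1 ± 1.96(5.8/√329) = 91.1 ± 0.63 = (90.47, 91.73)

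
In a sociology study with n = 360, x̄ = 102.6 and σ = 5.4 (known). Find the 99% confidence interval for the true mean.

CI = x̄ ± z*(σ/√n) = 102.6 ± 2.576(5.4/√360) = 102.6 ± 0.73 = (101.87, 103.33)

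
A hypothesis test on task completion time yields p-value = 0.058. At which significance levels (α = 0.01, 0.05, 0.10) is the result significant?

p = 0.058. Significant at: α = 0.1.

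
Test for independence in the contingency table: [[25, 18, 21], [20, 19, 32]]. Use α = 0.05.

χ² = 2.509. df = 2, critical = 5.991. Fail to reject H₀. No evidence of dependence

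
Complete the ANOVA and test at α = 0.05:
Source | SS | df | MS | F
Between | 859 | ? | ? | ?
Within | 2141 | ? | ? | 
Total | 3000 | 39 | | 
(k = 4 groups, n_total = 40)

df_between = 3, df_within = 36. MS_between = 286.33, MS_within = 59.47. F = 4.815, F_crit ≈ 2.866. Reject H₀.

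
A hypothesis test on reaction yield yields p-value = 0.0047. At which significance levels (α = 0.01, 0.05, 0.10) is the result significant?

p = 0.0047. Significant at: α = 0.01, 0.05, 0.1.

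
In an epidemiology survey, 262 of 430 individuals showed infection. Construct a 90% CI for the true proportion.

p̂ = 0.609. CI = p̂ ± z*√(p̂(1-p̂)/n) = (0.571, 0.648)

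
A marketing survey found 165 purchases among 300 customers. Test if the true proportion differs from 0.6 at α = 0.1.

p̂ = 0.55, p₀ = 0.6. z = (p̂ - p₀)/√(p₀(1-p₀)/n) = -1.768. Critical: ±1.645. Reject H₀.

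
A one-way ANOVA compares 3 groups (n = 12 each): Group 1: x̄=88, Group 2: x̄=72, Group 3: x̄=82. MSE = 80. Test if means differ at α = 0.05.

Grand mean = 80.67. SS_between = 1568.0, MS_between = 784.0. F = 9.8, F_crit ≈ 3.285. Reject H₀.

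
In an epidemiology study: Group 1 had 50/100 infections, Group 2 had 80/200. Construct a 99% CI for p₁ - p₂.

p̂₁ = 0.5, p̂₂ = 0.4. Difference = 0.1. CI = (-0.057, 0.257)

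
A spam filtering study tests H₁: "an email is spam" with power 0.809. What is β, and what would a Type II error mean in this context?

β = 1 - power = 1 - 0.809 = 0.191. A Type II error is failing to reject H₀ when H₀ is false (false negative) — here, failing to conclude that an email is spam when in fact it is true. Consequence: a spam email lands in the inbox.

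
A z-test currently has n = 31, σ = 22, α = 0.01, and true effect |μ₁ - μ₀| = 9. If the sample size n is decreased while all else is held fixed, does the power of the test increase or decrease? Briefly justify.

Power decreases: a smaller n inflates the standard error σ/√n, pulling the sampling distribution under H₁ back toward the critical value.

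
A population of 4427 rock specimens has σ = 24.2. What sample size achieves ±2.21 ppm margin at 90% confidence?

Without FPC: n₀ = (1.645×24.2/2.21)² = 324.473. With FPC: n = n₀N/(n₀+N-1) = 302.4 → n = 303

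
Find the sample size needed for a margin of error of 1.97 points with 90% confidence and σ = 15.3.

n = (z*σ/E)² = (1.645×15.3/1.97)² = 163.2 → n = 164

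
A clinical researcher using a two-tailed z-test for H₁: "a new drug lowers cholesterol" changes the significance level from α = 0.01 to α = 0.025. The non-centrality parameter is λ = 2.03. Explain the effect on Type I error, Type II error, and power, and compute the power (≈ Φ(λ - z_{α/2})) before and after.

Increasing α from 0.01 to 0.025:
• Type I error rate increases (α is the Type I rate by definition).
• Critical value moves from z_{α/2} = 2.576 to 2.241, so power = Φ(λ - z_{α/2}) goes from Φ(2.03 - 2.576) = 0.293 to Φ(2.03 - 2.241) = 0.416.
• Type II error rate β = 1 - power therefore decreases (0.707 → 0.584).
Appropriate when false negatives are costly — here, shelving an effective drug — patients miss out on a treatment that would have helped.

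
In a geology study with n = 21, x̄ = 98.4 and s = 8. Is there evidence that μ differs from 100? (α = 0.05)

t = (x̄ - μ₀)/(s/√n) = (98.4 - 100)/(8/√21) = -0.917. df = 20, critical t = ±2.086. Fail to reject H₀.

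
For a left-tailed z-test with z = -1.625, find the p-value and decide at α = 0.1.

p = P(Z < -1.625) = Φ(-1.625) ≈ 0.0521. Since p < 0.1, reject H₀ (significant) at α = 0.1.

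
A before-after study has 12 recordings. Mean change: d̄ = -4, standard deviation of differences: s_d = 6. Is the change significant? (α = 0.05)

t = d̄/(s_d/√n) = -4/(6/√12) = -2.309. df = 11, critical t = ±2.201. Reject H₀.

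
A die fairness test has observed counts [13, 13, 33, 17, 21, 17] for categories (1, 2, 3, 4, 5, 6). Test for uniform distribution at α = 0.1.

Expected = 19 each. χ² = Σ(O-E)²/E = 14.737. df = 5, critical value = 9.236. Reject H₀.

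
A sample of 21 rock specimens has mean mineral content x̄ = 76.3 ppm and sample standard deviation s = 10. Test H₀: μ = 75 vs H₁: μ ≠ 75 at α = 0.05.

t = (x̄ - μ₀)/(s/√n) = (76.3 - 75)/(10/√21) = 0.596. df = 20, critical t = ±2.086. Fail to reject H₀.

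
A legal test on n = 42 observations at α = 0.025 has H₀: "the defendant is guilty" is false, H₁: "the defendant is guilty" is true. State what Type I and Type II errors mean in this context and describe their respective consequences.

Type I (false positive): concluding that the defendant is guilty when it is not — convicting an innocent person. Type II (false negative): failing to conclude that the defendant is guilty when it is — acquitting a guilty person. Which is costlier depends on domain priorities and is a judgement call rather than a statistical fact.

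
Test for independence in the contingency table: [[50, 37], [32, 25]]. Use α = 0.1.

χ² = 0.025. df = 1, critical = 2.706. Fail to reject H₀. No evidence of dependence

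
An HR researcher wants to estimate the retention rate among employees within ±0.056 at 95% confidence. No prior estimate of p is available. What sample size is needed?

Conservative approach: use p = 0.5 (maximizes p(1-p) = 0.25). n = z²(0.25)/E² = 1.96²×0.25/0.056² = 306.2 → n = 307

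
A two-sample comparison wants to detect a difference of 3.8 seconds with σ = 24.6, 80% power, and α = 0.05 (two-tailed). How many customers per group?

n per group = 2(z_α/2 + z_β)²σ²/d² = 2×(1.96 + 0.84)²×24.6²/3.8² = 657.1 → n = 658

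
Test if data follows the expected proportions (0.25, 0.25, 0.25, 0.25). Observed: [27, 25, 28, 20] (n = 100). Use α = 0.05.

Expected: [25.0, 25.0, 25.0, 25.0]. χ² = 1.52. df = 3, critical = 7.815. Fail to reject H₀.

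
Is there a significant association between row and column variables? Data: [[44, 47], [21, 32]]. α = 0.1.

χ² = 1.031. df = 1, critical = 2.706. Fail to reject H₀. No evidence of dependence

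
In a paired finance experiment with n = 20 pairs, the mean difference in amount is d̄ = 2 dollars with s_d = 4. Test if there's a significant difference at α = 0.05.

t = d̄/(s_d/√n) = 2/(4/√20) = 2.236. df = 19, critical t = ±2.093. Reject H₀.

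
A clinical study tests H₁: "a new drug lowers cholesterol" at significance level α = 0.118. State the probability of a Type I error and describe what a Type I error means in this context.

P(Type I error) = α = 0.118. A Type I error is rejecting H₀ when H₀ is actually true (false positive) — here, concluding that a new drug lowers cholesterol when in fact this is not the case. Consequence: approving an ineffective drug — patients take a useless medication and may skip effective alternatives.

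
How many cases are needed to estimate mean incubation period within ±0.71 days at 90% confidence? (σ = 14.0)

n = (z*σ/E)² = (1.645×14.0/0.71)² = 1052.1 → n = 1053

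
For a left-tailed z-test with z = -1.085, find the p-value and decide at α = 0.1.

p = P(Z < -1.085) = Φ(-1.085) ≈ 0.139. Since p ≥ 0.1, fail to reject H₀ (not significant) at α = 0.1.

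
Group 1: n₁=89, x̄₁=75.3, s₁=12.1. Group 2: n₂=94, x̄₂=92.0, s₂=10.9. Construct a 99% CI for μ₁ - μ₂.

Difference = -16.7. SE = √(12.1²/89 + 10.9²/94) = 1.706. CI = (-21.09, -12.31)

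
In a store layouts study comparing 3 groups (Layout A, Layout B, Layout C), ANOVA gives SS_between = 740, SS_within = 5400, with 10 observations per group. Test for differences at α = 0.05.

df_between = 2, df_within = 27. F = MS_between/MS_within = 370.0/200.0 = 1.85. F_crit ≈ 3.354. Fail to reject H₀.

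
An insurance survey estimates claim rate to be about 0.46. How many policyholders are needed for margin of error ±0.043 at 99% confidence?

n = z²p(1-p)/E² = 2.576²×0.46×0.54/0.043² = 891.5 → n = 892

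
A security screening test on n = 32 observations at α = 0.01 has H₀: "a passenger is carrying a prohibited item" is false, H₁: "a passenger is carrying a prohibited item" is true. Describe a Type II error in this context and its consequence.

Type II error: failing to reject H₀ when it is false — concluding that a passenger is carrying a prohibited item is not supported when in fact it is. Consequence: letting a prohibited item through — security breach.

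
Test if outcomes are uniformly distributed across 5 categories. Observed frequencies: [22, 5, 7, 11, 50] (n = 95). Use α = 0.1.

Expected = 19 each. χ² = Σ(O-E)²/E = 72.316. df = 4, critical value = 7.779. Reject H₀.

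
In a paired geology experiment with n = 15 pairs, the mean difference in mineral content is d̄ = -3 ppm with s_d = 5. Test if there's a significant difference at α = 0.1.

t = d̄/(s_d/√n) = -3/(5/√15) = -2.324. df = 14, critical t = ±1.761. Reject H₀.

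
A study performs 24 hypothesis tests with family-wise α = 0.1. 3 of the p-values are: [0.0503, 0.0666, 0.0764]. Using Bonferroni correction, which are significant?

Bonferroni α = 0.1/24 = 0.00417. None of the given p-values are significant.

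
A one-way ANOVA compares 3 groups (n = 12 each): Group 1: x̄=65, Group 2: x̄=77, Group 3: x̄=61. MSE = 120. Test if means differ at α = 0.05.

Grand mean = 67.67. SS_between = 1664.0, MS_between = 832.0. F = 6.933, F_crit ≈ 3.285. Reject H₀.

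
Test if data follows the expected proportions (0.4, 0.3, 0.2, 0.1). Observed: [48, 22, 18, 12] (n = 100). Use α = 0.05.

Expected: [40.0, 30.0, 20.0, 10.0]. χ² = 4.333. df = 3, critical = 7.815. Fail to reject H₀.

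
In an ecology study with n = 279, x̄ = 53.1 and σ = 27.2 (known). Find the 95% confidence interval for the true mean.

CI = x̄ ± z*(σ/√n) = 53.1 ± 1.96(27.2/√279) = 53.1 ± 3.19 = (49.91, 56.29)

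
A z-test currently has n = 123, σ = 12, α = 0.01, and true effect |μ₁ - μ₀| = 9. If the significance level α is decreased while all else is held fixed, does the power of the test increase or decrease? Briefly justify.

Power decreases: a smaller α raises the critical value, so less of the H₁ sampling distribution falls in the rejection region.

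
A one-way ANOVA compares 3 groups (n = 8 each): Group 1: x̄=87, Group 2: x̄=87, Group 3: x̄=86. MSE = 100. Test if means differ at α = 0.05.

Grand mean = 86.67. SS_between = 5.33, MS_between = 2.67. F = 0.027, F_crit ≈ 3.467. Fail to reject H₀.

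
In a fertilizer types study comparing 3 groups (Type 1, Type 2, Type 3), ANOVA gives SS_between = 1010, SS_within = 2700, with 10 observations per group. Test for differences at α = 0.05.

df_between = 2, df_within = 27. F = MS_between/MS_within = 505.0/100.0 = 5.05. F_crit ≈ 3.354. Reject H₀. At least one mean differs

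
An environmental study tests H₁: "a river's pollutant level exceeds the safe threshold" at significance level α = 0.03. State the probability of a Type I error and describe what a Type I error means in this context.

P(Type I error) = α = 0.03. A Type I error is rejecting H₀ when H₀ is actually true (false positive) — here, concluding that a river's pollutant level exceeds the safe threshold when in fact this is not the case. Consequence: shutting down a compliant factory unnecessarily.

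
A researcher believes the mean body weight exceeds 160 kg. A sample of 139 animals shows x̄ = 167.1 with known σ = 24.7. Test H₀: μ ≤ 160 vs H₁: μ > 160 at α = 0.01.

z = 3.389. Critical value: 2.33. Reject H₀.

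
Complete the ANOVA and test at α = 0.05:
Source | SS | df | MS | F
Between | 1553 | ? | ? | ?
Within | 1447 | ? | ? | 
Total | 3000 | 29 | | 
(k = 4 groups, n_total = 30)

df_between = 3, df_within = 26. MS_between = 517.67, MS_within = 55.65. F = 9.302, F_crit ≈ 2.975. Reject H₀.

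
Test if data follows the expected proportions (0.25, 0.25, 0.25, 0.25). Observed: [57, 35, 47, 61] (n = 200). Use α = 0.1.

Expected: [50.0, 50.0, 50.0, 50.0]. χ² = 8.08. df = 3, critical = 6.251. Reject H₀.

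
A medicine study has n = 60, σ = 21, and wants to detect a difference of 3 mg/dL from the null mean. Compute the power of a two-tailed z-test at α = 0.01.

SE = σ/√n = 21/√60 = 2.711. Non-centrality λ = d/SE = 3/2.711 = 1.107. Power ≈ Φ(λ - z_{α/2}) = Φ(1.107 - 2.576) = Φ(-1.469) = 0.071.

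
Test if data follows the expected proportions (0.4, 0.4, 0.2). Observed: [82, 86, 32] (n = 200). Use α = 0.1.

Expected: [80.0, 80.0, 40.0]. χ² = 2.1. df = 2, critical = 4.605. Fail to reject H₀.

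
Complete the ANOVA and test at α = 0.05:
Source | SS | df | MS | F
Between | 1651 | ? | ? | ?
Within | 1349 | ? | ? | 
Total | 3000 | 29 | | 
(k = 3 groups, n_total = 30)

df_between = 2, df_within = 27. MS_between = 825.5, MS_within = 49.96. F = 16.522, F_crit ≈ 3.354. Reject H₀.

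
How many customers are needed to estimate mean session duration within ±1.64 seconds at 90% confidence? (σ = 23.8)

n = (z*σ/E)² = (1.645×23.8/1.64)² = 569.9 → n = 570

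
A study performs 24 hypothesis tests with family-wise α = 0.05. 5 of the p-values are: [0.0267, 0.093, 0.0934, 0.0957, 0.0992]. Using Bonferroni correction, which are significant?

Bonferroni α = 0.05/24 = 0.00208. None of the given p-values are significant.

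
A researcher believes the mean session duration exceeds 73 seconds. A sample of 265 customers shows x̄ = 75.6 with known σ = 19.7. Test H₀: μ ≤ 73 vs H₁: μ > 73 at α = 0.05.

z = 2.148. Critical value: 1.645. Reject H₀.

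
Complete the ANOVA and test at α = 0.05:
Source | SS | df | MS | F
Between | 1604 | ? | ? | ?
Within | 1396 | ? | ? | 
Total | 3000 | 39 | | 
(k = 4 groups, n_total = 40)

df_between = 3, df_within = 36. MS_between = 534.67, MS_within = 38.78. F = 13.788, F_crit ≈ 2.866. Reject H₀.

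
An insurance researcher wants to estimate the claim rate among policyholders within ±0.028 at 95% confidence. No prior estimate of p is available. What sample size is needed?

Conservative approach: use p = 0.5 (maximizes p(1-p) = 0.25). n = z²(0.25)/E² = 1.96²×0.25/0.028² = 1225.0 → n = 1225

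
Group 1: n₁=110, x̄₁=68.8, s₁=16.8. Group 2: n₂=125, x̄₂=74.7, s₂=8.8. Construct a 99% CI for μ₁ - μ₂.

Difference = -5.9. SE = √(16.8²/110 + 8.8²/125) = 1.785. CI = (-10.5, -1.3)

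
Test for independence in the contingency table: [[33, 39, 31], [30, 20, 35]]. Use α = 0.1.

χ² = 4.825. df = 2, critical = 4.605. Reject H₀. Variables are dependent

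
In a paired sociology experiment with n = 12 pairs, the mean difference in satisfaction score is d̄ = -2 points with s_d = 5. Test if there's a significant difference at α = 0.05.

t = d̄/(s_d/√n) = -2/(5/√12) = -1.386. df = 11, critical t = ±2.201. Fail to reject H₀.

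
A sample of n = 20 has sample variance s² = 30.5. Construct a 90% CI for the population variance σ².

df = 19. χ²_{0.05} = 30.144, χ²_{0.95} = 10.117. CI for σ² = ((n-1)s²/χ²_{α/2}, (n-1)s²/χ²_{1-α/2}) = (19·30.5/30.144, 19·30.5/10.117) = (19.22, 57.28)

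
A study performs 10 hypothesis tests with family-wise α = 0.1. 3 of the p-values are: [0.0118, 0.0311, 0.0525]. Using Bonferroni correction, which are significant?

Bonferroni α = 0.1/10 = 0.01. None of the given p-values are significant.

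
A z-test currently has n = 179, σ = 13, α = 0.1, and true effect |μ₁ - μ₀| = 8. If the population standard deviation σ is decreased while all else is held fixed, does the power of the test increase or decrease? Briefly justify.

Power increases: a smaller σ shrinks the standard error σ/√n, moving the sampling distribution under H₁ further from the critical value.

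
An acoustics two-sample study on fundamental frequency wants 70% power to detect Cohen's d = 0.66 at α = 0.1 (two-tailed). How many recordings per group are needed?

z_{α/2} = 1.645, z_β = Φ⁻¹(0.7) = 0.524. For medium effect (d = 0.66): n per group = 2(z_{α/2} + z_β)²/d² = 2(1.645 + 0.524)²/0.66² = 21.6 → 22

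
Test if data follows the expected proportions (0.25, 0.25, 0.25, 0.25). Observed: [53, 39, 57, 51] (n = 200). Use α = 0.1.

Expected: [50.0, 50.0, 50.0, 50.0]. χ² = 3.6. df = 3, critical = 6.251. Fail to reject H₀.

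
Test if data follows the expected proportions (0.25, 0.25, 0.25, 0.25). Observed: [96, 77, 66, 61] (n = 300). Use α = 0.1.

Expected: [75.0, 75.0, 75.0, 75.0]. χ² = 9.627. df = 3, critical = 6.251. Reject H₀.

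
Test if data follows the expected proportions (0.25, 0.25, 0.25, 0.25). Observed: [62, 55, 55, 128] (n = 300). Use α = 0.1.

Expected: [75.0, 75.0, 75.0, 75.0]. χ² = 50.373. df = 3, critical = 6.251. Reject H₀.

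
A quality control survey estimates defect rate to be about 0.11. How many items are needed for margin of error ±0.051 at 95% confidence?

n = z²p(1-p)/E² = 1.96²×0.11×0.89/0.051² = 144.6 → n = 145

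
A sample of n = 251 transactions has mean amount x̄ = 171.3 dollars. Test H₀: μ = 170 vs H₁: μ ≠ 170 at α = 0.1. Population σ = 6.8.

z = (x̄ - μ₀)/(σ/√n) = (171.3 - 170)/(6.8/√251) = 3.029. Critical value: ±1.645. Since |3.029| > 1.645, Reject H₀.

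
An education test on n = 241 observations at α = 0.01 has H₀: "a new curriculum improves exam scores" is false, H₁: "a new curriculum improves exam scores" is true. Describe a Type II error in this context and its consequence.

Type II error: failing to reject H₀ when it is false — concluding that a new curriculum improves exam scores is not supported when in fact it is. Consequence: keeping the old curriculum when the new one would have helped students.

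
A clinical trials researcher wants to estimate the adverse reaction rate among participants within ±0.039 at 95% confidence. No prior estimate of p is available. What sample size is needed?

Conservative approach: use p = 0.5 (maximizes p(1-p) = 0.25). n = z²(0.25)/E² = 1.96²×0.25/0.039² = 631.4 → n = 632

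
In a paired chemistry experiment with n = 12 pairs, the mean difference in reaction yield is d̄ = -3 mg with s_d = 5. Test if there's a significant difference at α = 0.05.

t = d̄/(s_d/√n) = -3/(5/√12) = -2.078. df = 11, critical t = ±2.201. Fail to reject H₀.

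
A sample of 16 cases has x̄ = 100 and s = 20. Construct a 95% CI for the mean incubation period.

CI = x̄ ± t*(s/√n) = 100 ± 2.131(20/√16) = (89.34, 110.66)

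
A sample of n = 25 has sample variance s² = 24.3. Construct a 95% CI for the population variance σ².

df = 24. χ²_{0.025} = 39.364, χ²_{0.975} = 12.401. CI for σ² = ((n-1)s²/χ²_{α/2}, (n-1)s²/χ²_{1-α/2}) = (24·24.3/39.364, 24·24.3/12.401) = (14.82, 47.03)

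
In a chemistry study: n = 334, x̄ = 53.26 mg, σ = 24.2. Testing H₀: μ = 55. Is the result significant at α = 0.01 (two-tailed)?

z = (53.26 - 55)/(24.2/√334) = -1.314. Since |z| ≤ 2.576, not significant at α = 0.01.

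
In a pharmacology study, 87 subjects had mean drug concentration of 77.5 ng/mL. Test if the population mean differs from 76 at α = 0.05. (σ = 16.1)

z = (x̄ - μ₀)/(σ/√n) = (77.5 - 76)/(16.1/√87) = 0.869. Critical value: ±1.96. Since |0.869| ≤ 1.96, Fail to reject H₀.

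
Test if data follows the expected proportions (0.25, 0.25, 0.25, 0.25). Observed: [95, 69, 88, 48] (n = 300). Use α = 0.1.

Expected: [75.0, 75.0, 75.0, 75.0]. χ² = 17.787. df = 3, critical = 6.251. Reject H₀.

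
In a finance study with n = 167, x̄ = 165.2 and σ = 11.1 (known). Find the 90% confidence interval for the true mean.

CI = x̄ ± z*(σ/√n) = 165.2 ± 1.645(11.1/√167) = 165.2 ± 1.41 = (163.79, 166.61)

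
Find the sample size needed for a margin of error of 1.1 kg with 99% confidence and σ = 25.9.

n = (z*σ/E)² = (2.576×25.9/1.1)² = 3678.8 → n = 3679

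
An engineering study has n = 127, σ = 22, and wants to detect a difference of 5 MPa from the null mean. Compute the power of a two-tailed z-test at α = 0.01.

SE = σ/√n = 22/√127 = 1.952. Non-centrality λ = d/SE = 5/1.952 = 2.561. Power ≈ Φ(λ - z_{α/2}) = Φ(2.561 - 2.576) = Φ(-0.015) = 0.494.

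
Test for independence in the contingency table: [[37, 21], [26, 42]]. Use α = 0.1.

χ² = 8.178. df = 1, critical = 2.706. Reject H₀. Variables are dependent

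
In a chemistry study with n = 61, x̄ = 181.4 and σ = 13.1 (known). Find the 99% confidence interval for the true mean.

CI = x̄ ± z*(σ/√n) = 181.4 ± 2.576(13.1/√61) = 181.4 ± 4.32 = (177.08, 185.72)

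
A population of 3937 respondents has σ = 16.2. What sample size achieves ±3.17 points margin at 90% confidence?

Without FPC: n₀ = (1.645×16.2/3.17)² = 70.671. With FPC: n = n₀N/(n₀+N-1) = 69.4 → n = 70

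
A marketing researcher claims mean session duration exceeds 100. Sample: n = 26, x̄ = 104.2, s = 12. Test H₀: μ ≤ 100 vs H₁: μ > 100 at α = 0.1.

t = (104.2 - 100)/(12/√26) = 1.785, df = 25. Critical t = 1.316. Reject H₀.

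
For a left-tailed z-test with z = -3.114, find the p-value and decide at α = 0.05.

p = P(Z < -3.114) = Φ(-3.114) ≈ 0.0009. Since p < 0.05, reject H₀ (significant) at α = 0.05.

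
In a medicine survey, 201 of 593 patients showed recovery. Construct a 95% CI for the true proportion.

p̂ = 0.339. CI = p̂ ± z*√(p̂(1-p̂)/n) = (0.301, 0.377)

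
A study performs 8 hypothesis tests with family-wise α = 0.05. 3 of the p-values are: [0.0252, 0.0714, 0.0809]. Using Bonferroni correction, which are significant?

Bonferroni α = 0.05/8 = 0.00625. None of the given p-values are significant.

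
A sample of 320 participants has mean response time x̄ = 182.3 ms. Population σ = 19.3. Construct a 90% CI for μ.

CI = x̄ ± z*(σ/√n) = 182.3 ± 1.645(19.3/√320) = 182.3 ± 1.77 = (180.53, 184.07)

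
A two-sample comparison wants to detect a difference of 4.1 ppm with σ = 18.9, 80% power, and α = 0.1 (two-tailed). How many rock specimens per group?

n per group = 2(z_α/2 + z_β)²σ²/d² = 2×(1.645 + 0.84)²×18.9²/4.1² = 262.4 → n = 263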